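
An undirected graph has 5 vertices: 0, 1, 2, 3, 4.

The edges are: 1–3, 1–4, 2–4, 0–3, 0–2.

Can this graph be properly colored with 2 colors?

No

The cycle 2-4-1-3-0-2 has odd length 5, so it cannot be 2-colored; at least 3 colors are needed.
So 2 colors are not enough.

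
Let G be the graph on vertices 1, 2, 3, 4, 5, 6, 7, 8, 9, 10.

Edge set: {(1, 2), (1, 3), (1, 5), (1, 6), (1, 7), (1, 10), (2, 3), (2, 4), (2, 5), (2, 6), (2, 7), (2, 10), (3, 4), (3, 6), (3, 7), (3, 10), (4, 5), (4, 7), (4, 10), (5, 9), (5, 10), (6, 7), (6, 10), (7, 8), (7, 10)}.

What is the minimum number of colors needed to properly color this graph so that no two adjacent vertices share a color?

6

1, 2, 3, 6, 7, 10 are pairwise adjacent (a clique of size 6), so at least 6 colors are needed.
A valid assignment using 6 colors: 1=purple, 2=green, 3=yellow, 4=purple, 5=blue, 6=orange, 7=blue, 8=red, 9=red, 10=red. No two adjacent vertices share a color.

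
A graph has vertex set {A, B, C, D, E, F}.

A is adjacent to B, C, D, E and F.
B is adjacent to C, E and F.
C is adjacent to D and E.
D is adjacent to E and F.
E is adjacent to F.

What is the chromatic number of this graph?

A, D, E, F are mutually adjacent (a clique of size 4), so at least 4 colors are needed.
4 colors suffice: color red → {E}; color blue → {A}; color green → {B, D}; color yellow → {C, F}. No two adjacent vertices share a color.

4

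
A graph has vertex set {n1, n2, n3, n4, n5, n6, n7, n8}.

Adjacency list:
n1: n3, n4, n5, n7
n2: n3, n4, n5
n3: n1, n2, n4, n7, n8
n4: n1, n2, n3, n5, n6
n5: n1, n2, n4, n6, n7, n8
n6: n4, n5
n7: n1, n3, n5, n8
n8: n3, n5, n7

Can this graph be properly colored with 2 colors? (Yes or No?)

n4, n5, n6 are pairwise adjacent, so at least 3 colors are needed.
So 2 colors are not enough.

No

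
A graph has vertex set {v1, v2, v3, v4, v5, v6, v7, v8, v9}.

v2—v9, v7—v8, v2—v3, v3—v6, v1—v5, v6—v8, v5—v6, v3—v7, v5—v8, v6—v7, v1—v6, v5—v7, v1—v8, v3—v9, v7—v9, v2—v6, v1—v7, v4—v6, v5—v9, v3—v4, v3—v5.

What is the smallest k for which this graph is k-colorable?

v1, v5, v6, v7, v8 are pairwise adjacent (a clique of size 5), so at least 5 colors are needed.
5 colors suffice: color 1 → {v6, v9}; color 2 → {v2, v4, v7}; color 3 → {v5}; color 4 → {v3, v8}; color 5 → {v1}. Each edge has distinct colors on its endpoints.

5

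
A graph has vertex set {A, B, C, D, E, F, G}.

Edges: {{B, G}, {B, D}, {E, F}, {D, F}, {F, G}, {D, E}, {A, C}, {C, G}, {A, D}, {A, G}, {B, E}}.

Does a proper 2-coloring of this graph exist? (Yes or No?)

No

B, D, E form a triangle, so at least 3 colors are needed.
So 2 colors are not enough.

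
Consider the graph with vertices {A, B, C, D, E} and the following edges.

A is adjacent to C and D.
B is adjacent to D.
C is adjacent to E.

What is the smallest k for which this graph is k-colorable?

2

A and D are adjacent, so at least 2 colors are needed.
2 colors suffice: color 1 → {C, D}; color 2 → {A, B, E}. Every edge joins two different colors.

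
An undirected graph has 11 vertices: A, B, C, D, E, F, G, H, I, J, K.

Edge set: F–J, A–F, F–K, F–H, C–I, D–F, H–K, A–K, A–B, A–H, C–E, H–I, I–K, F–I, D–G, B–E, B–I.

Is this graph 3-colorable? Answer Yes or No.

No

F, H, I, K are pairwise adjacent (a clique of size 4), so at least 4 colors are needed.
So 3 colors are not enough.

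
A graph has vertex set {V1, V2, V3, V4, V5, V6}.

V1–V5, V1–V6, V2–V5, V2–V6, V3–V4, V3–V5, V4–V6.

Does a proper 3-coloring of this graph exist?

Yes

The chromatic number is 3. The cycle V4-V6-V1-V5-V3-V4 has odd length 5, so it cannot be 2-colored; at least 3 colors are needed.
One proper 3-coloring: V1=B, V2=B, V3=B, V4=G, V5=R, V6=R.
That is already a proper 3-coloring.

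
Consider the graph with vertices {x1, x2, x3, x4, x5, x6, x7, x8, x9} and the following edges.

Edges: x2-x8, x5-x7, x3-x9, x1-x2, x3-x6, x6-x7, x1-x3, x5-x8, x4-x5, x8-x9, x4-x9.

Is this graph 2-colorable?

The cycle x1-x3-x9-x8-x2-x1 has odd length 5, so it cannot be 2-colored; at least 3 colors are needed.
So 2 colors are not enough.

No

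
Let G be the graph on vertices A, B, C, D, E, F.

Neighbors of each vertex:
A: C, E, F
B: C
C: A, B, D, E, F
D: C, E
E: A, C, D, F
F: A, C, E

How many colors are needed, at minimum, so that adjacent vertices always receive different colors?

4

A, C, E, F are pairwise adjacent (a clique of size 4), so at least 4 colors are needed.
4 colors suffice: color red → {C}; color blue → {B, E}; color green → {D, F}; color yellow → {A}. Each edge has distinct colors on its endpoints.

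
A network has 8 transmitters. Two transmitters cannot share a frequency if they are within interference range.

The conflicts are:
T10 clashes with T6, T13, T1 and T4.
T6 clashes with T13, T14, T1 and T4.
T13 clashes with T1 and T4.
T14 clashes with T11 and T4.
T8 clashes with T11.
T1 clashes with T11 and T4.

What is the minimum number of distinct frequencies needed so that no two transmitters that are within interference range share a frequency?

T10, T6, T13, T1, T4 are mutually in conflict, so at least 5 frequencies are needed.
A valid assignment using 5 frequencies: T10=5, T6=3, T13=4, T14=1, T8=1, T1=1, T11=2, T4=2. No two conflicting transmitters share a frequency.

5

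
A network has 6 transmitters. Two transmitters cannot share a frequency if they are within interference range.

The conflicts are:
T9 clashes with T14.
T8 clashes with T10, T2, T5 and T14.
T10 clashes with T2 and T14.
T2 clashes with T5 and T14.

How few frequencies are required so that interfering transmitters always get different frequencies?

4

T8, T10, T2, T14 all conflict with each other, so at least 4 frequencies are needed.
4 frequencies suffice: T9=2, T8=3, T10=4, T2=2, T5=1, T14=1. Every pair that conflicts lands in different frequencies.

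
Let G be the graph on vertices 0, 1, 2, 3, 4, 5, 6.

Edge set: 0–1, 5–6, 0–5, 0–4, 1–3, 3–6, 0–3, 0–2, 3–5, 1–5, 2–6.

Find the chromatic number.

0, 1, 3, 5 form a clique, so at least 4 colors are needed.
4 colors suffice: color a → {0, 6}; color b → {2, 4, 5}; color c → {3}; color d → {1}. No two adjacent vertices share a color.

4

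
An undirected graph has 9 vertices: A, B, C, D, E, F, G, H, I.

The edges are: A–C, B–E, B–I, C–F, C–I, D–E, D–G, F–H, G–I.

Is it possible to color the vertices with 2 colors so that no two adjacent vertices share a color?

The cycle D-G-I-B-E-D has odd length 5, so it cannot be 2-colored; at least 3 colors are needed.
So 2 colors are not enough.

No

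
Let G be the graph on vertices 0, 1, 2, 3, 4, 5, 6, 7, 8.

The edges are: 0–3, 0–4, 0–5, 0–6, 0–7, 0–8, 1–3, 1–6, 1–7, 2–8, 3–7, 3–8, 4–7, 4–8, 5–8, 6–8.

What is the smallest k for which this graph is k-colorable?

0, 3, 8 are pairwise adjacent, so at least 3 colors are needed.
3 colors suffice: color a → {7, 8}; color b → {0, 1, 2}; color c → {3, 4, 5, 6}. Each edge has distinct colors on its endpoints.

3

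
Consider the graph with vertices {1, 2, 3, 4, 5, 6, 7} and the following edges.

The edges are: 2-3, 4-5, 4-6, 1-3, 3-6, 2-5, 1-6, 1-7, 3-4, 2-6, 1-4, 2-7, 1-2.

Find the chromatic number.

1, 2, 3, 6 form a clique, so at least 4 colors are needed.
One proper 4-coloring: 1=blue, 2=red, 3=green, 4=red, 5=blue, 6=yellow, 7=green. No two adjacent vertices share a color.

4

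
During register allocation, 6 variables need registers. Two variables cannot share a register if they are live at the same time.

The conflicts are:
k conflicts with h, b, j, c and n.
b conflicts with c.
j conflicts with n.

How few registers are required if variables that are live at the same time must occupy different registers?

3

k, j, n all conflict with each other, so at least 3 registers are needed.
3 registers suffice: register 1 → {k}; register 2 → {h, c, n}; register 3 → {b, j}. Each listed conflict is separated.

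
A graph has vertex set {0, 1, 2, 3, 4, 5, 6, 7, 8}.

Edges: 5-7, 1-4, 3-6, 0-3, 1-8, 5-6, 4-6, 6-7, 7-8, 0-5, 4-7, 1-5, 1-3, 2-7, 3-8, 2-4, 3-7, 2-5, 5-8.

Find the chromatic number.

2, 4, 7 form a triangle, so at least 3 colors are needed.
3 colors suffice: color a → {0, 1, 7}; color b → {3, 4, 5}; color c → {2, 6, 8}. Each edge has distinct colors on its endpoints.

3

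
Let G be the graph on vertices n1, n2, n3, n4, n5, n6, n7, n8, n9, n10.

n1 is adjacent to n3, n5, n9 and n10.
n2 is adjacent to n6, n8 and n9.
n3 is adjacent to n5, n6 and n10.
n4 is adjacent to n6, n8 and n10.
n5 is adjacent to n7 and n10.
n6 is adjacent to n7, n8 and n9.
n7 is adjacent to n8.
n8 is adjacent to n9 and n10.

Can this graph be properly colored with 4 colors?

Yes

The chromatic number is 4. n1, n3, n5, n10 are mutually adjacent (a clique of size 4), so at least 4 colors are needed.
4 colors suffice: n1=Y, n2=Y, n3=R, n4=G, n5=G, n6=B, n7=Y, n8=R, n9=G, n10=B.
That is already a proper 4-coloring.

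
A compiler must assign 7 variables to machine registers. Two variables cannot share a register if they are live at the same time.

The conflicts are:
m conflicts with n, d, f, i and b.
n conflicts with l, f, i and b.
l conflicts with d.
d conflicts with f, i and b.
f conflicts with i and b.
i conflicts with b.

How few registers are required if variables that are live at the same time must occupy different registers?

5

m, n, f, i, b are mutually in conflict, so at least 5 registers are needed.
5 registers suffice: register 1 → {l, f}; register 2 → {n, d}; register 3 → {b}; register 4 → {m}; register 5 → {i}. Each listed conflict is separated.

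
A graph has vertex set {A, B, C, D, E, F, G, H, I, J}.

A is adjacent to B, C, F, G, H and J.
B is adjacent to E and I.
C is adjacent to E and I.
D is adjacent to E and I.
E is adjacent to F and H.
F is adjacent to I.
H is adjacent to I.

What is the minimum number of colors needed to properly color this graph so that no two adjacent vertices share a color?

2

A and F are adjacent, so at least 2 colors are needed.
One proper 2-coloring: A=1, B=2, C=2, D=2, E=1, F=2, G=2, H=2, I=1, J=2. Every edge joins two different colors.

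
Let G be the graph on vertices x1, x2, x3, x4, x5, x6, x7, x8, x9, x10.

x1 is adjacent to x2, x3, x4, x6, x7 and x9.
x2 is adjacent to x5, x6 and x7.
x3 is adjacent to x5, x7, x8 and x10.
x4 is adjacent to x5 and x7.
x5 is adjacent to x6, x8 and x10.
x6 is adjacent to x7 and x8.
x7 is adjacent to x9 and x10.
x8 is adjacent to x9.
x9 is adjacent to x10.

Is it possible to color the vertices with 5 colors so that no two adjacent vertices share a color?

Yes

The chromatic number is 4. x1, x2, x6, x7 are mutually adjacent (a clique of size 4), so at least 4 colors are needed.
4 colors suffice: color 1 → {x5, x7}; color 2 → {x1, x8, x10}; color 3 → {x3, x4, x6, x9}; color 4 → {x2}.
Since 5 ≥ 4, a proper 5-coloring certainly exists.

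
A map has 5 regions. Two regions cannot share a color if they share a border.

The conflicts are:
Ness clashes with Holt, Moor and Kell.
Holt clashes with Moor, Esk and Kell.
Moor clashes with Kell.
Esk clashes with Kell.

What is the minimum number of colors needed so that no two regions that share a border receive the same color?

Ness, Holt, Moor, Kell are mutually in conflict, so at least 4 colors are needed.
A valid assignment using 4 colors: Ness=3, Holt=2, Moor=4, Esk=3, Kell=1. Every pair that conflicts lands in different colors.

4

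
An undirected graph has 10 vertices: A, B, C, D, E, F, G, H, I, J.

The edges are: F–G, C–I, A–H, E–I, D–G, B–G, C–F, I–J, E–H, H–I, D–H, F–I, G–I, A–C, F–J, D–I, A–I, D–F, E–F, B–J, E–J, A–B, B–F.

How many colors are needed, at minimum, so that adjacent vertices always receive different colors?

D, F, G, I are pairwise adjacent (a clique of size 4), so at least 4 colors are needed.
4 colors suffice: color 1 → {B, I}; color 2 → {F, H}; color 3 → {A, E, G}; color 4 → {C, D, J}. Every edge joins two different colors.

4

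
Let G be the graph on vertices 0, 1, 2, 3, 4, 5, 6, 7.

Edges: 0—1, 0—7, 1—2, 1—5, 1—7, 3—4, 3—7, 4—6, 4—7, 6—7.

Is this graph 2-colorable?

4, 6, 7 are mutually adjacent, so at least 3 colors are needed.
So 2 colors are not enough.

No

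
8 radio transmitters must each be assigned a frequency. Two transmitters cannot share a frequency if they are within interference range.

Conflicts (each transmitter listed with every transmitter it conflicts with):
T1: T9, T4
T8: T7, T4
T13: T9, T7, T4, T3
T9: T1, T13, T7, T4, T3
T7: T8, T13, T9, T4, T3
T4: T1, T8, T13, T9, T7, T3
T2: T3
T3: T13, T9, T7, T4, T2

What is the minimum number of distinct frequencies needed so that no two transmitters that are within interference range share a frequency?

5

T13, T9, T7, T4, T3 pairwise conflict, so at least 5 frequencies are needed.
5 frequencies suffice: frequency 1 → {T4, T2}; frequency 2 → {T1, T7}; frequency 3 → {T8, T3}; frequency 4 → {T9}; frequency 5 → {T13}. No two conflicting transmitters share a frequency.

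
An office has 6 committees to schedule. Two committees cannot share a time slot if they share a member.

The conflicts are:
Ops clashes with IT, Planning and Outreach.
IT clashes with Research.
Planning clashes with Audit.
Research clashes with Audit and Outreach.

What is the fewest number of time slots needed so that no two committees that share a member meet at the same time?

The cycle Research-Outreach-Ops-Planning-Audit-Research has odd length 5, so it cannot be 2-colored; at least 3 time slots are needed.
3 time slots suffice: time slot 1 → {Ops, Research}; time slot 2 → {IT, Audit, Outreach}; time slot 3 → {Planning}. No two conflicting committees share a time slot.

3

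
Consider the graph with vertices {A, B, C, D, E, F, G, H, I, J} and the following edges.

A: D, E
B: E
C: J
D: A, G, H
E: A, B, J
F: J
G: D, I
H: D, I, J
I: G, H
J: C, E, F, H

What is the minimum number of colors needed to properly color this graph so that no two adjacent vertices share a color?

The cycle D-A-E-J-H-D has odd length 5, so it cannot be 2-colored; at least 3 colors are needed.
3 colors suffice: A=green, B=red, C=blue, D=red, E=blue, F=blue, G=blue, H=blue, I=red, J=red. Every edge joins two different colors.

3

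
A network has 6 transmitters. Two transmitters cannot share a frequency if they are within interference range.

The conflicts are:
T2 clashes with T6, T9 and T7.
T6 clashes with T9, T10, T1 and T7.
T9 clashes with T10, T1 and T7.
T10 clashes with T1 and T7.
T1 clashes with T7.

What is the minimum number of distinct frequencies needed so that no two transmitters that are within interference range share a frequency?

5

T6, T9, T10, T1, T7 all conflict with each other, so at least 5 frequencies are needed.
5 frequencies suffice: frequency 1 → {T7}; frequency 2 → {T9}; frequency 3 → {T6}; frequency 4 → {T2, T1}; frequency 5 → {T10}. Every pair that conflicts lands in different frequencies.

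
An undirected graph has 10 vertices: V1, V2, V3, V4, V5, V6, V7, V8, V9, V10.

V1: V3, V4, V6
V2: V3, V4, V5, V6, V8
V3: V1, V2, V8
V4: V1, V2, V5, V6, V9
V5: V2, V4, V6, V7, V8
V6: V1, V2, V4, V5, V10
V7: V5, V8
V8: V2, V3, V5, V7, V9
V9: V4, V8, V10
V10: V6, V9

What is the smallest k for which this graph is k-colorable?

4

V2, V4, V5, V6 are mutually adjacent (a clique of size 4), so at least 4 colors are needed.
One proper 4-coloring: V1=blue, V2=blue, V3=green, V4=green, V5=yellow, V6=red, V7=blue, V8=red, V9=blue, V10=green. Each edge has distinct colors on its endpoints.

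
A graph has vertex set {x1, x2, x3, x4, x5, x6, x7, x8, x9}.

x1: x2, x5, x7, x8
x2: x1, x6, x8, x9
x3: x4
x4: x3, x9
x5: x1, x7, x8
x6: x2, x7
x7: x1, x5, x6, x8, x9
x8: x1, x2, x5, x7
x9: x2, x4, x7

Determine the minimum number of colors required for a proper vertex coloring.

4

x1, x5, x7, x8 form a clique, so at least 4 colors are needed.
4 colors suffice: x1=green, x2=red, x3=blue, x4=red, x5=yellow, x6=blue, x7=red, x8=blue, x9=blue. Every edge joins two different colors.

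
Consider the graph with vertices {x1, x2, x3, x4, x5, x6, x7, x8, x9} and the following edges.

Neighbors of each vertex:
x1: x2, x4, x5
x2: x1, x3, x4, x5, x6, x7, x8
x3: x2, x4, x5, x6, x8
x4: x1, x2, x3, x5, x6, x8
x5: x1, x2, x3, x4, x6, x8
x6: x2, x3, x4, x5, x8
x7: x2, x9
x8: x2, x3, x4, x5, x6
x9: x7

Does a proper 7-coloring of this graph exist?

Yes

The chromatic number is 6. x2, x3, x4, x5, x6, x8 form a clique, so at least 6 colors are needed.
6 colors suffice: color 1 → {x2, x9}; color 2 → {x4, x7}; color 3 → {x5}; color 4 → {x1, x6}; color 5 → {x3}; color 6 → {x8}.
Since 7 ≥ 6, a proper 7-coloring certainly exists.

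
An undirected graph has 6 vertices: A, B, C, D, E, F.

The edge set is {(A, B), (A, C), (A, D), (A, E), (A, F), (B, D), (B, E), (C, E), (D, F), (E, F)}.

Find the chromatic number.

3

A, B, D are mutually adjacent, so at least 3 colors are needed.
3 colors suffice: color 1 → {A}; color 2 → {D, E}; color 3 → {B, C, F}. No two adjacent vertices share a color.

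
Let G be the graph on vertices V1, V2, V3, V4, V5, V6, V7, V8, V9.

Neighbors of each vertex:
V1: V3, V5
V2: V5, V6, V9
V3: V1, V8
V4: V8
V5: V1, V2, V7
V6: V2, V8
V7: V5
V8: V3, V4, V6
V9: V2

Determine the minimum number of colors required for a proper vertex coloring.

V5 and V7 are adjacent, so at least 2 colors are needed.
2 colors suffice: color 1 → {V1, V2, V7, V8}; color 2 → {V3, V4, V5, V6, V9}. Every edge joins two different colors.

2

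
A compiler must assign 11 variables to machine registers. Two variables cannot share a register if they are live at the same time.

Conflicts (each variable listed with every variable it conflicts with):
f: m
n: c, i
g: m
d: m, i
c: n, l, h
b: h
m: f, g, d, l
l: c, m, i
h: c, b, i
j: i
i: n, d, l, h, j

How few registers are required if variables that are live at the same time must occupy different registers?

2

n and c conflict, so at least 2 registers are needed.
2 registers suffice: register 1 → {c, b, m, i}; register 2 → {f, n, g, d, l, h, j}. Each listed conflict is separated.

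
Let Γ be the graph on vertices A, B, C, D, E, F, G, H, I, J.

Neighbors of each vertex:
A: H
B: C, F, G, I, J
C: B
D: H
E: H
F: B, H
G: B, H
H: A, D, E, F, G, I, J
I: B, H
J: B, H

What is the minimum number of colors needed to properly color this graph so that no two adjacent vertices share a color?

2

F and H are adjacent, so at least 2 colors are needed.
2 colors suffice: color red → {B, H}; color blue → {A, C, D, E, F, G, I, J}. Every edge joins two different colors.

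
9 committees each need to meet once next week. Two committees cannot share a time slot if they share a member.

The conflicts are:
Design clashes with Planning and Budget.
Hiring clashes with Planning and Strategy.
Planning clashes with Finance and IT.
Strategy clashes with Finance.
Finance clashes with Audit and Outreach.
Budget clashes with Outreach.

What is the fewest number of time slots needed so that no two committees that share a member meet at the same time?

3

The cycle Outreach-Budget-Design-Planning-Finance-Outreach has odd length 5, so it cannot be 2-colored; at least 3 time slots are needed.
A valid assignment using 3 time slots: Design=2, Hiring=2, Planning=1, Strategy=1, Finance=2, IT=2, Budget=1, Audit=1, Outreach=3. Every pair that conflicts lands in different time slots.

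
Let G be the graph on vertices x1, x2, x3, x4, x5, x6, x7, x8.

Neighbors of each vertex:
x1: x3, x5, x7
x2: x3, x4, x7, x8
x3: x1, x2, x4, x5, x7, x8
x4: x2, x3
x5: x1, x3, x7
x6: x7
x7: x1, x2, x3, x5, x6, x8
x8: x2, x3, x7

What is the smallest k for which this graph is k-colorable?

4

x1, x3, x5, x7 are pairwise adjacent (a clique of size 4), so at least 4 colors are needed.
A valid assignment using 4 colors: x1=Y, x2=G, x3=B, x4=R, x5=G, x6=B, x7=R, x8=Y. Each edge has distinct colors on its endpoints.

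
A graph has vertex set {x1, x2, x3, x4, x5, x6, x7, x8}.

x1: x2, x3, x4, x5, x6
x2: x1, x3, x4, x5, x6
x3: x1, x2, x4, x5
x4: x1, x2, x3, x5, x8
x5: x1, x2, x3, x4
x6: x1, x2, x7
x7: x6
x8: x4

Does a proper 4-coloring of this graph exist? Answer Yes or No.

x1, x2, x3, x4, x5 are mutually adjacent (a clique of size 5), so at least 5 colors are needed.
So 4 colors are not enough.

No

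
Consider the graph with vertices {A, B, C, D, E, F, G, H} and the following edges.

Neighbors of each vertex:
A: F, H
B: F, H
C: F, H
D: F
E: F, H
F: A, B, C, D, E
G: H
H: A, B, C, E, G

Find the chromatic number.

2

E and F are adjacent, so at least 2 colors are needed.
2 colors suffice: A=2, B=2, C=2, D=2, E=2, F=1, G=2, H=1. No two adjacent vertices share a color.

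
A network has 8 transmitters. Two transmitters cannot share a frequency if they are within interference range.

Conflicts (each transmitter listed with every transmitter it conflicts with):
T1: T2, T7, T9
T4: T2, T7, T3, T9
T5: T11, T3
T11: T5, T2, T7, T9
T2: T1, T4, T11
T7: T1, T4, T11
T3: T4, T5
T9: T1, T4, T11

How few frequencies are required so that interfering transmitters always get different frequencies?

3

The cycle T4-T2-T11-T5-T3-T4 has odd length 5, so it cannot be 2-colored; at least 3 frequencies are needed.
3 frequencies suffice: frequency 1 → {T1, T4, T11}; frequency 2 → {T5, T2, T7, T9}; frequency 3 → {T3}. Each listed conflict is separated.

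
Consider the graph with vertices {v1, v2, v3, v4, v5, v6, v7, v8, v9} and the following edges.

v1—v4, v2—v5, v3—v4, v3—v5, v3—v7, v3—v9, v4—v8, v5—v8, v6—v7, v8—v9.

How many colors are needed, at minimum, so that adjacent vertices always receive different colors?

v5 and v8 are adjacent, so at least 2 colors are needed.
2 colors suffice: color red → {v1, v2, v3, v6, v8}; color blue → {v4, v5, v7, v9}. No two adjacent vertices share a color.

2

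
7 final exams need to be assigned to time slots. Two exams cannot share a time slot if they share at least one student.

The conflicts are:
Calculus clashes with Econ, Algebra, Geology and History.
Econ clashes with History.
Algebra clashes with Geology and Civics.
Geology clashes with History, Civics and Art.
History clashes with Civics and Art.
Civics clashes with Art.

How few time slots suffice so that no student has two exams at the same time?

4

Geology, History, Civics, Art are mutually in conflict, so at least 4 time slots are needed.
A valid assignment using 4 time slots: Calculus=3, Econ=2, Algebra=1, Geology=2, History=1, Civics=3, Art=4. Each listed conflict is separated.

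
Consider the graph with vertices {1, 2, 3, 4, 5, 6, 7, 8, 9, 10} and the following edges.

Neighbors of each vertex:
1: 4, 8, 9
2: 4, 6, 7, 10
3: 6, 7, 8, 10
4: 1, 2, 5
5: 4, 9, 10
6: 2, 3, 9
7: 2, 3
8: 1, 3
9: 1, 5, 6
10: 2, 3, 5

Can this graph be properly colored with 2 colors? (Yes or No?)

The cycle 5-9-6-2-10-5 has odd length 5, so it cannot be 2-colored; at least 3 colors are needed.
So 2 colors are not enough.

No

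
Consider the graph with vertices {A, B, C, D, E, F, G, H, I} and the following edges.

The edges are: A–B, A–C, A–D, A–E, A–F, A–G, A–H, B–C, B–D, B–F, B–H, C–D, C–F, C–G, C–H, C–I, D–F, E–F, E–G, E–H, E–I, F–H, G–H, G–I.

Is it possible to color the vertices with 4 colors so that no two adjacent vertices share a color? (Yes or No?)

No

A, B, C, F, H are pairwise adjacent (a clique of size 5), so at least 5 colors are needed.
So 4 colors are not enough.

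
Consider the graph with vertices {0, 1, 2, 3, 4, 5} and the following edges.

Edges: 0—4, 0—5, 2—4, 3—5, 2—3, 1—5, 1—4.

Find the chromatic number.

The cycle 3-5-1-4-2-3 has odd length 5, so it cannot be 2-colored; at least 3 colors are needed.
3 colors suffice: 0=b, 1=b, 2=c, 3=b, 4=a, 5=a. No two adjacent vertices share a color.

3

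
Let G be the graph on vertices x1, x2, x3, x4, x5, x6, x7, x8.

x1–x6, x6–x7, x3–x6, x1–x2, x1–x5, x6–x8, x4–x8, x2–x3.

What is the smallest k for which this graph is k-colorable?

2

x3 and x6 are adjacent, so at least 2 colors are needed.
2 colors suffice: color 1 → {x2, x4, x5, x6}; color 2 → {x1, x3, x7, x8}. No two adjacent vertices share a color.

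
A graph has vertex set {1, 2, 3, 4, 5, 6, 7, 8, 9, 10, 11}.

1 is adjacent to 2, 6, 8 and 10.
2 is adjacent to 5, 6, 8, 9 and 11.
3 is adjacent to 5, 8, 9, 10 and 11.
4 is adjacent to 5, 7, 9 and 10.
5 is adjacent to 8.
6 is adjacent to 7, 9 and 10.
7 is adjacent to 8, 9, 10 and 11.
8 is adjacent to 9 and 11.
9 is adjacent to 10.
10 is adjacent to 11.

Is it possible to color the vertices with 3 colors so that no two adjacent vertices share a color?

4, 7, 9, 10 are mutually adjacent (a clique of size 4), so at least 4 colors are needed.
So 3 colors are not enough.

No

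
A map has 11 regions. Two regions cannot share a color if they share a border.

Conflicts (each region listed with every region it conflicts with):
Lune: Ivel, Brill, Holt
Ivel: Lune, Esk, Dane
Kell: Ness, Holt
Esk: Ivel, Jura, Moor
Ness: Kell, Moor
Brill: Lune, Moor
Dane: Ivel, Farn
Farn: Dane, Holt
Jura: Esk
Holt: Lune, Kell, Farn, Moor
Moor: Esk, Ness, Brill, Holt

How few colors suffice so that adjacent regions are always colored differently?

The cycle Ivel-Lune-Holt-Farn-Dane-Ivel has odd length 5, so it cannot be 2-colored; at least 3 colors are needed.
3 colors suffice: color 1 → {Lune, Kell, Farn, Jura, Moor}; color 2 → {Ivel, Ness, Brill, Holt}; color 3 → {Esk, Dane}. Every pair that conflicts lands in different colors.

3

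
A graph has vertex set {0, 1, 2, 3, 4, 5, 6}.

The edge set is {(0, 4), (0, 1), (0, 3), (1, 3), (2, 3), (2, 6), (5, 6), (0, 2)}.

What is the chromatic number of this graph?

0, 2, 3 are mutually adjacent, so at least 3 colors are needed.
One proper 3-coloring: 0=red, 1=blue, 2=blue, 3=green, 4=blue, 5=blue, 6=red. Each edge has distinct colors on its endpoints.

3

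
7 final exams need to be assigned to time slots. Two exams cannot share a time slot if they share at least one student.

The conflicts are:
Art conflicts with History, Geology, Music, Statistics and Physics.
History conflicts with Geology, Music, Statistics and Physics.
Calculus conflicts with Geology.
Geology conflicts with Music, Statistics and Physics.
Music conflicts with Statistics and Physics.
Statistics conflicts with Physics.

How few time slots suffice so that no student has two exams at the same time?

Art, History, Geology, Music, Statistics, Physics are mutually in conflict, so at least 6 time slots are needed.
6 time slots suffice: time slot 1 → {Geology}; time slot 2 → {Art, Calculus}; time slot 3 → {Music}; time slot 4 → {Physics}; time slot 5 → {Statistics}; time slot 6 → {History}. No two conflicting exams share a time slot.

6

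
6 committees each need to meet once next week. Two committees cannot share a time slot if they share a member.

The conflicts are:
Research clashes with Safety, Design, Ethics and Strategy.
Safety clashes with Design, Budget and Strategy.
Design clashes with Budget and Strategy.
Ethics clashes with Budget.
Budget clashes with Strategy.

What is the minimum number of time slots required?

Research, Safety, Design, Strategy are mutually in conflict, so at least 4 time slots are needed.
4 time slots suffice: time slot 1 → {Research, Budget}; time slot 2 → {Design, Ethics}; time slot 3 → {Safety}; time slot 4 → {Strategy}. Every pair that conflicts lands in different time slots.

4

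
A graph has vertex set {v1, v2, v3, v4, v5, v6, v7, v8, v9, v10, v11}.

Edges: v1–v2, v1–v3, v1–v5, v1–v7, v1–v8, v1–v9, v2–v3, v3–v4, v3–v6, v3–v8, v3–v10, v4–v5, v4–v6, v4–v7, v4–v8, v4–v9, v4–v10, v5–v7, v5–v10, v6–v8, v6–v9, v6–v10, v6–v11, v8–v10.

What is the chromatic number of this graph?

5

v3, v4, v6, v8, v10 are pairwise adjacent (a clique of size 5), so at least 5 colors are needed.
5 colors suffice: color 1 → {v1, v4, v11}; color 2 → {v2, v5, v6}; color 3 → {v3, v7, v9}; color 4 → {v8}; color 5 → {v10}. No two adjacent vertices share a color.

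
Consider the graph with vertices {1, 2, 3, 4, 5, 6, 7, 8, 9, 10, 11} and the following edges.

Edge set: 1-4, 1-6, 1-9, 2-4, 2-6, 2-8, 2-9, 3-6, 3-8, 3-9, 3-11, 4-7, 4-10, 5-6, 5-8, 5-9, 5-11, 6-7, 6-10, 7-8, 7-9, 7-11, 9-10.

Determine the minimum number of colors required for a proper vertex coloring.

3 and 11 are adjacent, so at least 2 colors are needed.
2 colors suffice: color red → {4, 6, 8, 9, 11}; color blue → {1, 2, 3, 5, 7, 10}. Every edge joins two different colors.

2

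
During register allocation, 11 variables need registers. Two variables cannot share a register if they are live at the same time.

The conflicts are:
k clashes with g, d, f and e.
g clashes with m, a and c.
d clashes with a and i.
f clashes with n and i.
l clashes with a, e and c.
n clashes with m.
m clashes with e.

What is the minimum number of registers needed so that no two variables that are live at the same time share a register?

3

The cycle m-n-f-k-e-m has odd length 5, so it cannot be 2-colored; at least 3 registers are needed.
3 registers suffice: register 1 → {g, d, f, e}; register 2 → {k, l, m, i}; register 3 → {n, a, c}. Every pair that conflicts lands in different registers.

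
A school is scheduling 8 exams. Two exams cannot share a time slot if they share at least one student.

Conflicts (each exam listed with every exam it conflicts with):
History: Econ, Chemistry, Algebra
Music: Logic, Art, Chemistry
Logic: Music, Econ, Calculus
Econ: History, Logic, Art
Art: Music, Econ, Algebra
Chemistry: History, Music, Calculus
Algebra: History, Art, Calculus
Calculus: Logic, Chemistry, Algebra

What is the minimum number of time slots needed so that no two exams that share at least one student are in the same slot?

3

The cycle Art-Algebra-History-Chemistry-Music-Art has odd length 5, so it cannot be 2-colored; at least 3 time slots are needed.
3 time slots suffice: time slot 1 → {History, Logic, Art}; time slot 2 → {Econ, Chemistry, Algebra}; time slot 3 → {Music, Calculus}. No two conflicting exams share a time slot.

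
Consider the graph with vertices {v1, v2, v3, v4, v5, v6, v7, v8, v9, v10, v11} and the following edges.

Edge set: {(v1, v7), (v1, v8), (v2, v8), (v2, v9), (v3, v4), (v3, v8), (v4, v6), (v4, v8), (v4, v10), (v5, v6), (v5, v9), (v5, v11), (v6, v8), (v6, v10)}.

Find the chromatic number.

v3, v4, v8 form a triangle, so at least 3 colors are needed.
3 colors suffice: color red → {v5, v7, v8, v10}; color blue → {v1, v3, v6, v9, v11}; color green → {v2, v4}. Every edge joins two different colors.

3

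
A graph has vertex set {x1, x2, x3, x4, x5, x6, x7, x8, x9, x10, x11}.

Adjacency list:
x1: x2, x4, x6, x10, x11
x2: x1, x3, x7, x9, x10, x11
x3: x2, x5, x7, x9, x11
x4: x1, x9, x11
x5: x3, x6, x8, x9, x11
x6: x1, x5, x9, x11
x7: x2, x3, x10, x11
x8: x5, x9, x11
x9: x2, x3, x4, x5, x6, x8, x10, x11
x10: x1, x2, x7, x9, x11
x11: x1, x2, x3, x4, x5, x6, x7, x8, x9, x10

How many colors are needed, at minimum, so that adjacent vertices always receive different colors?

x3, x5, x9, x11 are mutually adjacent (a clique of size 4), so at least 4 colors are needed.
4 colors suffice: color red → {x11}; color blue → {x1, x7, x9}; color green → {x2, x4, x5}; color yellow → {x3, x6, x8, x10}. Each edge has distinct colors on its endpoints.

4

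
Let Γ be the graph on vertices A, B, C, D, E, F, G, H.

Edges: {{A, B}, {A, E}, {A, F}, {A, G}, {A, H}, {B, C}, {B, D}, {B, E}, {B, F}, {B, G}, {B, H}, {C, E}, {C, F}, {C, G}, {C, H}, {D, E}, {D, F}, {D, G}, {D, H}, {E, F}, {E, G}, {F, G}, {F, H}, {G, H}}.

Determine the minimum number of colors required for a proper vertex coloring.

5

A, B, E, F, G are mutually adjacent (a clique of size 5), so at least 5 colors are needed.
5 colors suffice: color 1 → {G}; color 2 → {F}; color 3 → {B}; color 4 → {E, H}; color 5 → {A, C, D}. No two adjacent vertices share a color.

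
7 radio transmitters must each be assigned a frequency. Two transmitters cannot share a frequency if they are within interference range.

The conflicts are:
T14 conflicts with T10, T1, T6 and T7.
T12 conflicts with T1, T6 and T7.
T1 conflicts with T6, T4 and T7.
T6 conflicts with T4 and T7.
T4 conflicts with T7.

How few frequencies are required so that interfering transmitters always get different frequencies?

T12, T1, T6, T7 all conflict with each other, so at least 4 frequencies are needed.
Using 4 frequencies: T14=4, T12=4, T10=1, T1=3, T6=2, T4=4, T7=1. Each listed conflict is separated.

4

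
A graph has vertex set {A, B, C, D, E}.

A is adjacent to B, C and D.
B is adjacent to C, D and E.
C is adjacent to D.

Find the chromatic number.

A, B, C, D form a clique, so at least 4 colors are needed.
4 colors suffice: color red → {B}; color blue → {A, E}; color green → {D}; color yellow → {C}. No two adjacent vertices share a color.

4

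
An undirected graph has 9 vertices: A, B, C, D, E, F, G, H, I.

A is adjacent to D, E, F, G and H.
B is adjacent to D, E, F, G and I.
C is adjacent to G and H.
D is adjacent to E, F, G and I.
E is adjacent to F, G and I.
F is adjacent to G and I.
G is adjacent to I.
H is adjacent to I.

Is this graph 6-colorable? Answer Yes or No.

Yes

The chromatic number is 6. B, D, E, F, G, I are mutually adjacent (a clique of size 6), so at least 6 colors are needed.
6 colors suffice: color 1 → {G, H}; color 2 → {A, C, I}; color 3 → {E}; color 4 → {D}; color 5 → {F}; color 6 → {B}.
That is already a proper 6-coloring.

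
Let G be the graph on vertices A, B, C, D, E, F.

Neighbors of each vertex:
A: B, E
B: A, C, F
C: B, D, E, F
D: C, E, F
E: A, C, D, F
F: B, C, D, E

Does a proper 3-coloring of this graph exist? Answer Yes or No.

No

C, D, E, F are mutually adjacent (a clique of size 4), so at least 4 colors are needed.
So 3 colors are not enough.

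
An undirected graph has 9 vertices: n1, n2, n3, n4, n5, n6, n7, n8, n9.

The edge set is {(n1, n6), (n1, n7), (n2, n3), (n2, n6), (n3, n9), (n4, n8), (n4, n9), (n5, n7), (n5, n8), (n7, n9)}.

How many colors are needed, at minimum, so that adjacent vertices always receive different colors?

The cycle n4-n9-n7-n5-n8-n4 has odd length 5, so it cannot be 2-colored; at least 3 colors are needed.
3 colors suffice: color 1 → {n3, n6, n7, n8}; color 2 → {n1, n2, n5, n9}; color 3 → {n4}. Each edge has distinct colors on its endpoints.

3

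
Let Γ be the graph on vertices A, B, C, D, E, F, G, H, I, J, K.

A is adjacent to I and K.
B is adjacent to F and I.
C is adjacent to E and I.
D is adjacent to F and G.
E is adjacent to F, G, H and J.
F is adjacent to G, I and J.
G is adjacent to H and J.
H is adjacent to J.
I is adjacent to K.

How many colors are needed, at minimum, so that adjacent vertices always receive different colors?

4

E, G, H, J form a clique, so at least 4 colors are needed.
4 colors suffice: color red → {A, C, F, H}; color blue → {D, E, I}; color green → {B, G, K}; color yellow → {J}. Every edge joins two different colors.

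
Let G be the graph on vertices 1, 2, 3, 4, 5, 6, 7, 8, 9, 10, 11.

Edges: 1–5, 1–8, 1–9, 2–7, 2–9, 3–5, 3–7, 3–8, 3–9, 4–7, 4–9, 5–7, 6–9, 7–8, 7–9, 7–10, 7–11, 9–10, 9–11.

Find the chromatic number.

7, 9, 11 are mutually adjacent, so at least 3 colors are needed.
3 colors suffice: color red → {1, 6, 7}; color blue → {5, 8, 9}; color green → {2, 3, 4, 10, 11}. Every edge joins two different colors.

3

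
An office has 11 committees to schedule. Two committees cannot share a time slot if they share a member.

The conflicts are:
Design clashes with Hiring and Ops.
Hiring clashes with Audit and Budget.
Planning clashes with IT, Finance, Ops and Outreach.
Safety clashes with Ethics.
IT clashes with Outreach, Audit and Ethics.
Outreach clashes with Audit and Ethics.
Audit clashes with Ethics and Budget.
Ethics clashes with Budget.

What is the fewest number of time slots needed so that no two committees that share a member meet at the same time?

4

IT, Outreach, Audit, Ethics are mutually in conflict, so at least 4 time slots are needed.
4 time slots suffice: Design=3, Hiring=1, Planning=1, Safety=2, IT=4, Finance=2, Ops=2, Outreach=3, Audit=2, Ethics=1, Budget=3. Each listed conflict is separated.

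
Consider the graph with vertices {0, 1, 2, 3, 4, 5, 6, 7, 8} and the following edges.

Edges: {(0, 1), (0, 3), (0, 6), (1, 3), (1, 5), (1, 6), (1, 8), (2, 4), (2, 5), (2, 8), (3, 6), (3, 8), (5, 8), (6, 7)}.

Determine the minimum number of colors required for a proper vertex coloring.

0, 1, 3, 6 are mutually adjacent (a clique of size 4), so at least 4 colors are needed.
4 colors suffice: color a → {1, 2, 7}; color b → {4, 6, 8}; color c → {3, 5}; color d → {0}. No two adjacent vertices share a color.

4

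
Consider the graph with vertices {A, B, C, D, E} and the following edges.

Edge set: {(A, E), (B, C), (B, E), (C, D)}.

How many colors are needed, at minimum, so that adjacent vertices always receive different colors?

2

A and E are adjacent, so at least 2 colors are needed.
2 colors suffice: color 1 → {A, B, D}; color 2 → {C, E}. No two adjacent vertices share a color.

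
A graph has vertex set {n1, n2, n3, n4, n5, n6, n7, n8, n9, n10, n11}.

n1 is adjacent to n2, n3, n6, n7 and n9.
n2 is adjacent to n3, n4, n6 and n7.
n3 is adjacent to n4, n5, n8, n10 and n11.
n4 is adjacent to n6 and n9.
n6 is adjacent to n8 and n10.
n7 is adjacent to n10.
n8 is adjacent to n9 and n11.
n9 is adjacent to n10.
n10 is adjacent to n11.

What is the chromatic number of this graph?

3

n3, n10, n11 form a triangle, so at least 3 colors are needed.
3 colors suffice: color 1 → {n3, n6, n7, n9}; color 2 → {n2, n5, n8, n10}; color 3 → {n1, n4, n11}. Every edge joins two different colors.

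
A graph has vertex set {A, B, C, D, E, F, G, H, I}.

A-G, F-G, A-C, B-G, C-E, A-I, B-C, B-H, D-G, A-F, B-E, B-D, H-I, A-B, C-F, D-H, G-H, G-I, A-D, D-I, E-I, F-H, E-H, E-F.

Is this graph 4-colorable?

The chromatic number is 4. A, D, G, I are mutually adjacent (a clique of size 4), so at least 4 colors are needed.
4 colors suffice: color red → {E, G}; color blue → {B, F, I}; color green → {A, H}; color yellow → {C, D}.
That is already a proper 4-coloring.

Yes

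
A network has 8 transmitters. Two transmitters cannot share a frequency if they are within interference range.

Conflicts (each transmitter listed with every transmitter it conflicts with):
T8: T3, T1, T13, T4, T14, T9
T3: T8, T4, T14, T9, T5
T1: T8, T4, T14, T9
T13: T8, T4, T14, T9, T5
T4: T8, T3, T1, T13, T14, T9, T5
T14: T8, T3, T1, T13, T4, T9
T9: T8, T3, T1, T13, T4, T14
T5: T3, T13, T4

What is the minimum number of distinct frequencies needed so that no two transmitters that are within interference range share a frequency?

T8, T13, T4, T14, T9 pairwise conflict, so at least 5 frequencies are needed.
5 frequencies suffice: frequency 1 → {T4}; frequency 2 → {T8, T5}; frequency 3 → {T14}; frequency 4 → {T9}; frequency 5 → {T3, T1, T13}. Each listed conflict is separated.

5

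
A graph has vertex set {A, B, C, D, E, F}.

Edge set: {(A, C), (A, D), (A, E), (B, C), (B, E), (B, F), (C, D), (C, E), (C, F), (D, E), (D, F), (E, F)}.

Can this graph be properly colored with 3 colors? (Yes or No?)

C, D, E, F are pairwise adjacent (a clique of size 4), so at least 4 colors are needed.
So 3 colors are not enough.

No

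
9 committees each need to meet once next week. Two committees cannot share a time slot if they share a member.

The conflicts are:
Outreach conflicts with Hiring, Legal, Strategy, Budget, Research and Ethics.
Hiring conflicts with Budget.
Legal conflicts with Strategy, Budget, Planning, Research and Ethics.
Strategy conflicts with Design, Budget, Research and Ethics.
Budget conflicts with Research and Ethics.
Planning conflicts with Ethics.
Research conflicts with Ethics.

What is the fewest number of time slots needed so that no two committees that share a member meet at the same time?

6

Outreach, Legal, Strategy, Budget, Research, Ethics pairwise conflict, so at least 6 time slots are needed.
A valid assignment using 6 time slots: Outreach=3, Hiring=2, Legal=4, Strategy=5, Design=1, Budget=1, Planning=1, Research=6, Ethics=2. No two conflicting committees share a time slot.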